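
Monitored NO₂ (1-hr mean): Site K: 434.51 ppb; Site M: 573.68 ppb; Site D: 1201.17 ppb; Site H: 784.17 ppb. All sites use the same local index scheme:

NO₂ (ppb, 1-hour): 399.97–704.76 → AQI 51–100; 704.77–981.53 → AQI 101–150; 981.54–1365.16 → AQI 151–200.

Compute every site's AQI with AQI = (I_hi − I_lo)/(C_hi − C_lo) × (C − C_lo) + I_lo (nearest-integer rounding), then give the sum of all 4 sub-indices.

430

Site K 434.51: bracket 399.97–704.76 → index 51–100; slope 49/304.79, offset 34.54.
AQI = 51 + 49/304.79·34.54 ≈ 56.55 ⇒ 57.
Site M: 573.68 lies in 399.97–704.76, so I_lo=51, I_hi=100, C_lo=399.97, C_hi=704.76.
(100−51)/(704.76−399.97) × (573.68−399.97) + 51 = 49/304.79 × 173.71 + 51 ≈ 78.93 → 79.
Site D: row 981.54–1365.16 (AQI 151–200). (200−151)·(1201.17−981.54)/(1365.16−981.54) + 151 = 49·219.63/383.62 + 151 ≈ 179.05 → 179.
Site H: 784.17 lies in 704.77–981.53, so I_lo=101, I_hi=150, C_lo=704.77, C_hi=981.53.
(150−101)/(981.53−704.77) × (784.17−704.77) + 101 = 49/276.76 × 79.40 + 101 ≈ 115.06 → 115.
AQIs: Site K=57, Site M=79, Site D=179, Site H=115. Sum = 57 + 79 + 179 + 115 = 430.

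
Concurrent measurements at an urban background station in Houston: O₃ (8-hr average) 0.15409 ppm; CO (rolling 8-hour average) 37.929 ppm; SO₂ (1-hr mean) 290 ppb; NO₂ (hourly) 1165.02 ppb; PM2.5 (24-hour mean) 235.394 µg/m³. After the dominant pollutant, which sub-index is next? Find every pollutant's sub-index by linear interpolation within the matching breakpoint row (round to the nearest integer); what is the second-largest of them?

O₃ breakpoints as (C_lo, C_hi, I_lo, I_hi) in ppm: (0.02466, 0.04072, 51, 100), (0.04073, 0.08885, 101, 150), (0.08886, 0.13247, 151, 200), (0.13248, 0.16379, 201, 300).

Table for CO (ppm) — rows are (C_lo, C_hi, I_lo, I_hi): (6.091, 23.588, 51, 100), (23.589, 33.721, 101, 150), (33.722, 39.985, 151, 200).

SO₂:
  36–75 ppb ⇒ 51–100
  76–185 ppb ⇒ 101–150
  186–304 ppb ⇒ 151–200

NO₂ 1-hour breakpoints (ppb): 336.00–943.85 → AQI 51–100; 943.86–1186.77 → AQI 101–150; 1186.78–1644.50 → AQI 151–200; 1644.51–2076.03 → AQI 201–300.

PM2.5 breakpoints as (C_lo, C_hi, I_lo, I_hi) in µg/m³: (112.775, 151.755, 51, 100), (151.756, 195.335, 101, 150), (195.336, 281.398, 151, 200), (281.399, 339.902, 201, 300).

194

O₃: 0.15409 ∈ [0.13248, 0.16379] ↔ index [201, 300].
201 + (0.15409−0.13248)·(300−201)/(0.16379−0.13248) = 201 + 0.02161·99/0.03131 ≈ 269.33, so AQI = 269.
CO 37.929: bracket 33.722–39.985 → index 151–200; slope 49/6.263, offset 4.207.
AQI = 151 + 49/6.263·4.207 ≈ 183.91 ⇒ 184.
SO₂: 290 ∈ [186, 304] ↔ index [151, 200].
151 + (290−186)·(200−151)/(304−186) = 151 + 104·49/118 ≈ 194.19, so AQI = 194.
NO₂: 1165.02 lies in 943.86–1186.77, so I_lo=101, I_hi=150, C_lo=943.86, C_hi=1186.77.
(150−101)/(1186.77−943.86) × (1165.02−943.86) + 101 = 49/242.91 × 221.16 + 101 ≈ 145.61 → 146.
PM2.5: 235.394 lies in 195.336–281.398, so I_lo=151, I_hi=200, C_lo=195.336, C_hi=281.398.
(200−151)/(281.398−195.336) × (235.394−195.336) + 151 = 49/86.062 × 40.058 + 151 ≈ 173.81 → 174.
Sub-indices: O₃→269, CO→184, SO₂→194, NO₂→146, PM2.5→174. Ranked high→low: 269, 194, 184, 174, 146. Second-highest sub-index = 194.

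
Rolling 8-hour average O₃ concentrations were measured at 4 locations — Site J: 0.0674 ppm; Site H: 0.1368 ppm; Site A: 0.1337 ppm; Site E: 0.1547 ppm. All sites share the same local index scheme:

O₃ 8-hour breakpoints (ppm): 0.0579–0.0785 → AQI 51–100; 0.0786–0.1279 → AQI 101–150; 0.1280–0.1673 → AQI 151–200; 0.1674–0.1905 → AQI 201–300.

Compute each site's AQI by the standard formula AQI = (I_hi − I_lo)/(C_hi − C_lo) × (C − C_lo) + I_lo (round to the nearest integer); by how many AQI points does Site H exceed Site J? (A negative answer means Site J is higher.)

88

Site J: 0.0674 ∈ [0.0579, 0.0785] ↔ index [51, 100].
51 + (0.0674−0.0579)·(100−51)/(0.0785−0.0579) = 51 + 0.0095·49/0.0206 ≈ 73.60, so AQI = 74.
Site H 0.1368: bracket 0.1280–0.1673 → index 151–200; slope 49/0.0393, offset 0.0088.
AQI = 151 + 49/0.0393·0.0088 ≈ 161.97 ⇒ 162.
Site A: 0.1337 lies in 0.1280–0.1673, so I_lo=151, I_hi=200, C_lo=0.1280, C_hi=0.1673.
(200−151)/(0.1673−0.1280) × (0.1337−0.1280) + 151 = 49/0.0393 × 0.0057 + 151 ≈ 158.11 → 158.
Site E: 0.1547 ∈ [0.1280, 0.1673] ↔ index [151, 200].
151 + (0.1547−0.1280)·(200−151)/(0.1673−0.1280) = 151 + 0.0267·49/0.0393 ≈ 184.29, so AQI = 184.
AQIs: Site J=74, Site H=162, Site A=158, Site E=184. Site H (162) − Site J (74) = 88.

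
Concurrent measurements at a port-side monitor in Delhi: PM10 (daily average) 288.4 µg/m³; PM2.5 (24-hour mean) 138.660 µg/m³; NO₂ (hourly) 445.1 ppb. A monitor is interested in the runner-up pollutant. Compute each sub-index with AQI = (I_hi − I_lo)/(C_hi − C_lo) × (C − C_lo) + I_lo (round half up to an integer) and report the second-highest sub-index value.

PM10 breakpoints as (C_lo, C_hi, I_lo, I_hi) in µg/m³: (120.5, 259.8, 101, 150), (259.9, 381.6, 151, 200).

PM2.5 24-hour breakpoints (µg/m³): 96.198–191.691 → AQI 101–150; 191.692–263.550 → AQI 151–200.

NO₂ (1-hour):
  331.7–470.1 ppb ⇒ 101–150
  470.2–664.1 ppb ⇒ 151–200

141

PM10: 288.4 ∈ [259.9, 381.6] ↔ index [151, 200].
151 + (288.4−259.9)·(200−151)/(381.6−259.9) = 151 + 28.5·49/121.7 ≈ 162.47, so AQI = 162.
PM2.5: 138.660 lies in 96.198–191.691, so I_lo=101, I_hi=150, C_lo=96.198, C_hi=191.691.
(150−101)/(191.691−96.198) × (138.660−96.198) + 101 = 49/95.493 × 42.462 + 101 ≈ 122.79 → 123.
NO₂: 445.1 lies in 331.7–470.1, so I_lo=101, I_hi=150, C_lo=331.7, C_hi=470.1.
(150−101)/(470.1−331.7) × (445.1−331.7) + 101 = 49/138.4 × 113.4 + 101 ≈ 141.15 → 141.
Sub-indices: PM10→162, PM2.5→123, NO₂→141. Ranked high→low: 162, 141, 123. Second-highest sub-index = 141.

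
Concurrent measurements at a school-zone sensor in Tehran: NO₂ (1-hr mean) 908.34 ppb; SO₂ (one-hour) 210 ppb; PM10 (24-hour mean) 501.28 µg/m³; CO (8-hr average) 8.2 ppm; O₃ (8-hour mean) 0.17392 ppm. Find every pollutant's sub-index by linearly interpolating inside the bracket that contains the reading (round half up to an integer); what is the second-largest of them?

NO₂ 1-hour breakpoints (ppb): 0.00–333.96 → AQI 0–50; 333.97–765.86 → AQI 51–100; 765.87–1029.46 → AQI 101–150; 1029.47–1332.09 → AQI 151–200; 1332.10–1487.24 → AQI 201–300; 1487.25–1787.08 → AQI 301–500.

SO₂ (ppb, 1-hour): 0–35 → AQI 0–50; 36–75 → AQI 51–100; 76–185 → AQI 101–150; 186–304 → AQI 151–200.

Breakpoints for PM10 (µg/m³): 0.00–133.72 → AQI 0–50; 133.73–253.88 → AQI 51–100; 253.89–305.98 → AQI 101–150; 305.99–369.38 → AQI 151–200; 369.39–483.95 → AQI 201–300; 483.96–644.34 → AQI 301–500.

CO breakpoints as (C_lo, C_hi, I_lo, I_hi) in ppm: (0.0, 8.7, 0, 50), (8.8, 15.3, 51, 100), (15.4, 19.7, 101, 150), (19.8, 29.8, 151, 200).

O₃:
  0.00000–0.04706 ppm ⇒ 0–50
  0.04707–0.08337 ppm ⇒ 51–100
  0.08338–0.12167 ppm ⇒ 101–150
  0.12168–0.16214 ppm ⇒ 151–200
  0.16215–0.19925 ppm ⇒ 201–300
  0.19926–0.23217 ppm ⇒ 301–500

232

NO₂ 908.34: bracket 765.87–1029.46 → index 101–150; slope 49/263.59, offset 142.47.
AQI = 101 + 49/263.59·142.47 ≈ 127.48 ⇒ 127.
SO₂: row 186–304 (AQI 151–200). (200−151)·(210−186)/(304−186) + 151 = 49·24/118 + 151 ≈ 160.97 → 161.
PM10: row 483.96–644.34 (AQI 301–500). (500−301)·(501.28−483.96)/(644.34−483.96) + 301 = 199·17.32/160.38 + 301 ≈ 322.49 → 322.
CO: row 0.0–8.7 (AQI 0–50). (50−0)·(8.2−0.0)/(8.7−0.0) + 0 = 50·8.2/8.7 + 0 ≈ 47.13 → 47.
O₃: row 0.16215–0.19925 (AQI 201–300). (300−201)·(0.17392−0.16215)/(0.19925−0.16215) + 201 = 99·0.01177/0.03710 + 201 ≈ 232.41 → 232.
Sub-indices: NO₂→127, SO₂→161, PM10→322, CO→47, O₃→232. Ranked high→low: 322, 232, 161, 127, 47. Second-highest sub-index = 232.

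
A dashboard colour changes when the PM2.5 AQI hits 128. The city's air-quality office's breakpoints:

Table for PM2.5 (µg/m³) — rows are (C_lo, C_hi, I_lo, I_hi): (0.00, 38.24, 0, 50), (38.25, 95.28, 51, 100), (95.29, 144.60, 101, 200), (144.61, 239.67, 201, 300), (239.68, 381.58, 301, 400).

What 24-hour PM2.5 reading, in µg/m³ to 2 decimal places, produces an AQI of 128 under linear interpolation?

108.74

AQI 128 lies in the 101–200 band, which corresponds to 95.29–144.60 µg/m³.
C = 95.29 + (128−101)×(144.60−95.29)/(200−101) = 95.29 + 27×49.31/99 ≈ 108.7382 µg/m³ → 108.74 µg/m³ to 2 dp.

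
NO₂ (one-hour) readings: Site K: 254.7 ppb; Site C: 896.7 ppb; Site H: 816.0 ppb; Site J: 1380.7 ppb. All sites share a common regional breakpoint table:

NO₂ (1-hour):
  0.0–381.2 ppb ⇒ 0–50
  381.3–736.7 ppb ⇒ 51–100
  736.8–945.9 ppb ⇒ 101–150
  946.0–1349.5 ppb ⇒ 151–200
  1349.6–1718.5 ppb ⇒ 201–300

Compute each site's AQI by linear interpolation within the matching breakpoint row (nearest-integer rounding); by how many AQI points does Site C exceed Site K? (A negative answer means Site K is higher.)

Site K 254.7: bracket 0.0–381.2 → index 0–50; slope 50/381.2, offset 254.7.
AQI = 0 + 50/381.2·254.7 ≈ 33.41 ⇒ 33.
Site C: row 736.8–945.9 (AQI 101–150). (150−101)·(896.7−736.8)/(945.9−736.8) + 101 = 49·159.9/209.1 + 101 ≈ 138.47 → 138.
Site H: 816.0 ∈ [736.8, 945.9] ↔ index [101, 150].
101 + (816.0−736.8)·(150−101)/(945.9−736.8) = 101 + 79.2·49/209.1 ≈ 119.56, so AQI = 120.
Site J 1380.7: bracket 1349.6–1718.5 → index 201–300; slope 99/368.9, offset 31.1.
AQI = 201 + 99/368.9·31.1 ≈ 209.35 ⇒ 209.
AQIs: Site K=33, Site C=138, Site H=120, Site J=209. Site C (138) − Site K (33) = 105.

105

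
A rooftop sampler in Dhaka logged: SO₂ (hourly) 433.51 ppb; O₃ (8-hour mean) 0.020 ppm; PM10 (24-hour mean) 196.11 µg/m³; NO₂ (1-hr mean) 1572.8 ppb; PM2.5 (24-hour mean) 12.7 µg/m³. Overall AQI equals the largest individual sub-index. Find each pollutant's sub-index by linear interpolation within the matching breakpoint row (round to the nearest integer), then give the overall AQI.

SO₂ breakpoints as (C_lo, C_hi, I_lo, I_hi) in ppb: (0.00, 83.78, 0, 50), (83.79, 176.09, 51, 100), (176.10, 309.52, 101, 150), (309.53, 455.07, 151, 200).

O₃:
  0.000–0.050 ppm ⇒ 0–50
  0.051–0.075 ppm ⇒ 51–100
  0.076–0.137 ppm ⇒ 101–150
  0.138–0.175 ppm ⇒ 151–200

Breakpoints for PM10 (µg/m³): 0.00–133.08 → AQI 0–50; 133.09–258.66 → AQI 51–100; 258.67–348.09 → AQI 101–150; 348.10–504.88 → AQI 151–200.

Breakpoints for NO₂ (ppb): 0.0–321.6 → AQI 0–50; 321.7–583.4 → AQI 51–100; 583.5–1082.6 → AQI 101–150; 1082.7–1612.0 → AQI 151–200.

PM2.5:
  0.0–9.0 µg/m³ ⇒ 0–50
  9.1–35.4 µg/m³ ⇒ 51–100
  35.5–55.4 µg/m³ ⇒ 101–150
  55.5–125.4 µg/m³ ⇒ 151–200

SO₂: 433.51 ∈ [309.53, 455.07] ↔ index [151, 200].
151 + (433.51−309.53)·(200−151)/(455.07−309.53) = 151 + 123.98·49/145.54 ≈ 192.74, so AQI = 193.
O₃: row 0.000–0.050 (AQI 0–50). (50−0)·(0.020−0.000)/(0.050−0.000) + 0 = 50·0.020/0.050 + 0 ≈ 20.00 → 20.
PM10: row 133.09–258.66 (AQI 51–100). (100−51)·(196.11−133.09)/(258.66−133.09) + 51 = 49·63.02/125.57 + 51 ≈ 75.59 → 76.
NO₂ 1572.8: bracket 1082.7–1612.0 → index 151–200; slope 49/529.3, offset 490.1.
AQI = 151 + 49/529.3·490.1 ≈ 196.37 ⇒ 196.
PM2.5: row 9.1–35.4 (AQI 51–100). (100−51)·(12.7−9.1)/(35.4−9.1) + 51 = 49·3.6/26.3 + 51 ≈ 57.71 → 58.
Sub-indices: SO₂→193, O₃→20, PM10→76, NO₂→196, PM2.5→58. Overall AQI = max = 196; dominant pollutant is NO₂.

196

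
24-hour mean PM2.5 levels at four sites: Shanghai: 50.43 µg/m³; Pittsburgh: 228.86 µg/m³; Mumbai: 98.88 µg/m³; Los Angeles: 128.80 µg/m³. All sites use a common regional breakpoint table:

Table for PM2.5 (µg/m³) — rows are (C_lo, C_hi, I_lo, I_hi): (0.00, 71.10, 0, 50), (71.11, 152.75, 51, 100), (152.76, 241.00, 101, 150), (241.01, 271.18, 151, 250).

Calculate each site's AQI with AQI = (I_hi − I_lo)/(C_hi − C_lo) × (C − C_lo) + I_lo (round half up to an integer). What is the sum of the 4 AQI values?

332

Shanghai: row 0.00–71.10 (AQI 0–50). (50−0)·(50.43−0.00)/(71.10−0.00) + 0 = 50·50.43/71.10 + 0 ≈ 35.46 → 35.
Pittsburgh: 228.86 lies in 152.76–241.00, so I_lo=101, I_hi=150, C_lo=152.76, C_hi=241.00.
(150−101)/(241.00−152.76) × (228.86−152.76) + 101 = 49/88.24 × 76.10 + 101 ≈ 143.26 → 143.
Mumbai: 98.88 ∈ [71.11, 152.75] ↔ index [51, 100].
51 + (98.88−71.11)·(100−51)/(152.75−71.11) = 51 + 27.77·49/81.64 ≈ 67.67, so AQI = 68.
Los Angeles 128.80: bracket 71.11–152.75 → index 51–100; slope 49/81.64, offset 57.69.
AQI = 51 + 49/81.64·57.69 ≈ 85.63 ⇒ 86.
AQIs: Shanghai=35, Pittsburgh=143, Mumbai=68, Los Angeles=86. Sum = 35 + 143 + 68 + 86 = 332.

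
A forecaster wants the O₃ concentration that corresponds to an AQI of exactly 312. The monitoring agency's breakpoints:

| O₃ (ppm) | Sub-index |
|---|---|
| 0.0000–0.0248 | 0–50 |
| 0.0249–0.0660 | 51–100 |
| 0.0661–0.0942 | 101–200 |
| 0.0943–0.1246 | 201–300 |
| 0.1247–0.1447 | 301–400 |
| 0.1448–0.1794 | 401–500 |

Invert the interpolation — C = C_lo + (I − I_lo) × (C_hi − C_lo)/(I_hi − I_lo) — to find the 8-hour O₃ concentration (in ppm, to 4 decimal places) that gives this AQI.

AQI 312 lies in the 301–400 band, which corresponds to 0.1247–0.1447 ppm.
C = 0.1247 + (312−301)×(0.1447−0.1247)/(400−301) = 0.1247 + 11×0.0200/99 ≈ 0.126922 ppm → 0.1269 ppm to 4 dp.

0.1269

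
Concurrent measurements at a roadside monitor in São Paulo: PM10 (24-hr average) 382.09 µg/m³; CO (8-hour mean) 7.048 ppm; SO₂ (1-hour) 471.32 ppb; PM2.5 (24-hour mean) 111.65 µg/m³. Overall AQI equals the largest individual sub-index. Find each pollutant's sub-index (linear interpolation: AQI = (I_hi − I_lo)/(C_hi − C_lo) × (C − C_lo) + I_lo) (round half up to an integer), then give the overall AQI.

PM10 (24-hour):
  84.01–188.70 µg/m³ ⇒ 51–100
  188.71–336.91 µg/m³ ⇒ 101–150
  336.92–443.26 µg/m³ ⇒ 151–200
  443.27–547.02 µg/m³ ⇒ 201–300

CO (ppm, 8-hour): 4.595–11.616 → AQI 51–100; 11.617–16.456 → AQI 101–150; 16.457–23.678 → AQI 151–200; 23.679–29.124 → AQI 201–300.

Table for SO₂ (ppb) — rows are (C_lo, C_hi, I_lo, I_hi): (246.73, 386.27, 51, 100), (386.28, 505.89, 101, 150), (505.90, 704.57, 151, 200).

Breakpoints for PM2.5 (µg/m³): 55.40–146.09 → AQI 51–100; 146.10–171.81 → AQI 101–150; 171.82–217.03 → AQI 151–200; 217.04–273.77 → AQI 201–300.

PM10: 382.09 lies in 336.92–443.26, so I_lo=151, I_hi=200, C_lo=336.92, C_hi=443.26.
(200−151)/(443.26−336.92) × (382.09−336.92) + 151 = 49/106.34 × 45.17 + 151 ≈ 171.81 → 172.
CO: 7.048 ∈ [4.595, 11.616] ↔ index [51, 100].
51 + (7.048−4.595)·(100−51)/(11.616−4.595) = 51 + 2.453·49/7.021 ≈ 68.12, so AQI = 68.
SO₂: 471.32 lies in 386.28–505.89, so I_lo=101, I_hi=150, C_lo=386.28, C_hi=505.89.
(150−101)/(505.89−386.28) × (471.32−386.28) + 101 = 49/119.61 × 85.04 + 101 ≈ 135.84 → 136.
PM2.5: row 55.40–146.09 (AQI 51–100). (100−51)·(111.65−55.40)/(146.09−55.40) + 51 = 49·56.25/90.69 + 51 ≈ 81.39 → 81.
Sub-indices: PM10→172, CO→68, SO₂→136, PM2.5→81. Overall AQI = max = 172; dominant pollutant is PM10.

172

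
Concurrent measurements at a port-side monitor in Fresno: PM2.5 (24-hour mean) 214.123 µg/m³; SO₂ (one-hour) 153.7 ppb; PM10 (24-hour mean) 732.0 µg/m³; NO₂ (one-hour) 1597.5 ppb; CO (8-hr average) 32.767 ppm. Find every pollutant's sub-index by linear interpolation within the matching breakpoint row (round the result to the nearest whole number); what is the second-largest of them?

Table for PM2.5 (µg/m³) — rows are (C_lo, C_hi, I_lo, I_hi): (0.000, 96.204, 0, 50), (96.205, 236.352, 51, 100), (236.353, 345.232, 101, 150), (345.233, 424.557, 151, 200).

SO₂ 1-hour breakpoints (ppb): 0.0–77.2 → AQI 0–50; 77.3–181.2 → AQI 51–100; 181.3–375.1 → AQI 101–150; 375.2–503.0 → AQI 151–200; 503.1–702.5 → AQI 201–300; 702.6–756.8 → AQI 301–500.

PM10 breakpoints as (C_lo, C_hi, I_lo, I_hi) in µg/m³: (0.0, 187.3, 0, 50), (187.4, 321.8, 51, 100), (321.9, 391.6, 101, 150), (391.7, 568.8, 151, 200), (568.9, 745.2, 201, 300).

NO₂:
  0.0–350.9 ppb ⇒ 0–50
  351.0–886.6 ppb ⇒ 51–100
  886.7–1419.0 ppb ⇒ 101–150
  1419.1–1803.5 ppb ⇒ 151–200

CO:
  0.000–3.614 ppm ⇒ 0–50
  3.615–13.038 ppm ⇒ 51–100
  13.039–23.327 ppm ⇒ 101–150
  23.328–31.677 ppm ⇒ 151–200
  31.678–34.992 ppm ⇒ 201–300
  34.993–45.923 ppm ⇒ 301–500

PM2.5: 214.123 lies in 96.205–236.352, so I_lo=51, I_hi=100, C_lo=96.205, C_hi=236.352.
(100−51)/(236.352−96.205) × (214.123−96.205) + 51 = 49/140.147 × 117.918 + 51 ≈ 92.23 → 92.
SO₂: row 77.3–181.2 (AQI 51–100). (100−51)·(153.7−77.3)/(181.2−77.3) + 51 = 49·76.4/103.9 + 51 ≈ 87.03 → 87.
PM10: 732.0 ∈ [568.9, 745.2] ↔ index [201, 300].
201 + (732.0−568.9)·(300−201)/(745.2−568.9) = 201 + 163.1·99/176.3 ≈ 292.59, so AQI = 293.
NO₂: 1597.5 ∈ [1419.1, 1803.5] ↔ index [151, 200].
151 + (1597.5−1419.1)·(200−151)/(1803.5−1419.1) = 151 + 178.4·49/384.4 ≈ 173.74, so AQI = 174.
CO: 32.767 ∈ [31.678, 34.992] ↔ index [201, 300].
201 + (32.767−31.678)·(300−201)/(34.992−31.678) = 201 + 1.089·99/3.314 ≈ 233.53, so AQI = 234.
Sub-indices: PM2.5→92, SO₂→87, PM10→293, NO₂→174, CO→234. Ranked high→low: 293, 234, 174, 92, 87. Second-highest sub-index = 234.

234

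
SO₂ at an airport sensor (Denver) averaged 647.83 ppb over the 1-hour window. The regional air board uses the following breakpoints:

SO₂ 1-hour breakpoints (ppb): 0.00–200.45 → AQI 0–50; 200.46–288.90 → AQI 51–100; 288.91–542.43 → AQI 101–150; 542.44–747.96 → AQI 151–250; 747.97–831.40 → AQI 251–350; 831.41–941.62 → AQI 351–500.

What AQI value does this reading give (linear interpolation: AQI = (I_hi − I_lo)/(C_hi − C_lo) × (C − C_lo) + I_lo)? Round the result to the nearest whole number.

202

SO₂: row 542.44–747.96 (AQI 151–250). (250−151)·(647.83−542.44)/(747.96−542.44) + 151 = 99·105.39/205.52 + 151 ≈ 201.77 → 202.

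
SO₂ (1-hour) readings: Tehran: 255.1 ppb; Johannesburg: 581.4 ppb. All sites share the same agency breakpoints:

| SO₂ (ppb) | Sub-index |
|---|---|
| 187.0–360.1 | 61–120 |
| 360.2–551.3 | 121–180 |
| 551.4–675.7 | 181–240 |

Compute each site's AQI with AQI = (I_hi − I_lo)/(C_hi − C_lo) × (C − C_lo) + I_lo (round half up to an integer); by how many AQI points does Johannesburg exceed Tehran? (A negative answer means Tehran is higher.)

Tehran: 255.1 lies in 187.0–360.1, so I_lo=61, I_hi=120, C_lo=187.0, C_hi=360.1.
(120−61)/(360.1−187.0) × (255.1−187.0) + 61 = 59/173.1 × 68.1 + 61 ≈ 84.21 → 84.
Johannesburg 581.4: bracket 551.4–675.7 → index 181–240; slope 59/124.3, offset 30.0.
AQI = 181 + 59/124.3·30.0 ≈ 195.24 ⇒ 195.
AQIs: Tehran=84, Johannesburg=195. Johannesburg (195) − Tehran (84) = 111.

111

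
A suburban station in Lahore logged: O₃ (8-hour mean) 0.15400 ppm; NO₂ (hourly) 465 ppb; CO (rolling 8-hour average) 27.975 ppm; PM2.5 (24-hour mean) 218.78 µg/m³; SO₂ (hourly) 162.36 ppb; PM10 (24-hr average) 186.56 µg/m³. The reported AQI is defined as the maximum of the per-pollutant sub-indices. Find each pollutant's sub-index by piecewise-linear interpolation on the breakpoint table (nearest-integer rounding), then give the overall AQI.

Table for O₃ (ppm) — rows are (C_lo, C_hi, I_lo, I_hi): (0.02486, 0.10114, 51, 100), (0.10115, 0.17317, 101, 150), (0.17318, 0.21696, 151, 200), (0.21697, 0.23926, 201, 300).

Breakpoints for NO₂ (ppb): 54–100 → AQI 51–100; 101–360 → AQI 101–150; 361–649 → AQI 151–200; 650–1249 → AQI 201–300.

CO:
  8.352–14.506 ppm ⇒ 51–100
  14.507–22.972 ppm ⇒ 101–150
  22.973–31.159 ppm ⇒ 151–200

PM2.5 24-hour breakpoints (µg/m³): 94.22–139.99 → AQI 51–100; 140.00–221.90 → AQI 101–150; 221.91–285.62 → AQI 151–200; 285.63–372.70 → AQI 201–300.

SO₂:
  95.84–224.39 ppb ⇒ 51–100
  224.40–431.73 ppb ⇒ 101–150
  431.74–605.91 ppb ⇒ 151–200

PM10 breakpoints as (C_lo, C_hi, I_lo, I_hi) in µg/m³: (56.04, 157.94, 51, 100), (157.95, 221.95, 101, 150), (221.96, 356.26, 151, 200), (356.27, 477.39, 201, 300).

O₃: 0.15400 ∈ [0.10115, 0.17317] ↔ index [101, 150].
101 + (0.15400−0.10115)·(150−101)/(0.17317−0.10115) = 101 + 0.05285·49/0.07202 ≈ 136.96, so AQI = 137.
NO₂: 465 lies in 361–649, so I_lo=151, I_hi=200, C_lo=361, C_hi=649.
(200−151)/(649−361) × (465−361) + 151 = 49/288 × 104 + 151 ≈ 168.69 → 169.
CO: 27.975 ∈ [22.973, 31.159] ↔ index [151, 200].
151 + (27.975−22.973)·(200−151)/(31.159−22.973) = 151 + 5.002·49/8.186 ≈ 180.94, so AQI = 181.
PM2.5: 218.78 ∈ [140.00, 221.90] ↔ index [101, 150].
101 + (218.78−140.00)·(150−101)/(221.90−140.00) = 101 + 78.78·49/81.90 ≈ 148.13, so AQI = 148.
SO₂: 162.36 lies in 95.84–224.39, so I_lo=51, I_hi=100, C_lo=95.84, C_hi=224.39.
(100−51)/(224.39−95.84) × (162.36−95.84) + 51 = 49/128.55 × 66.52 + 51 ≈ 76.36 → 76.
PM10: row 157.95–221.95 (AQI 101–150). (150−101)·(186.56−157.95)/(221.95−157.95) + 101 = 49·28.61/64.00 + 101 ≈ 122.90 → 123.
Sub-indices: O₃→137, NO₂→169, CO→181, PM2.5→148, SO₂→76, PM10→123. Overall AQI = max = 181; dominant pollutant is CO.
AQI 181: Unhealthy.

181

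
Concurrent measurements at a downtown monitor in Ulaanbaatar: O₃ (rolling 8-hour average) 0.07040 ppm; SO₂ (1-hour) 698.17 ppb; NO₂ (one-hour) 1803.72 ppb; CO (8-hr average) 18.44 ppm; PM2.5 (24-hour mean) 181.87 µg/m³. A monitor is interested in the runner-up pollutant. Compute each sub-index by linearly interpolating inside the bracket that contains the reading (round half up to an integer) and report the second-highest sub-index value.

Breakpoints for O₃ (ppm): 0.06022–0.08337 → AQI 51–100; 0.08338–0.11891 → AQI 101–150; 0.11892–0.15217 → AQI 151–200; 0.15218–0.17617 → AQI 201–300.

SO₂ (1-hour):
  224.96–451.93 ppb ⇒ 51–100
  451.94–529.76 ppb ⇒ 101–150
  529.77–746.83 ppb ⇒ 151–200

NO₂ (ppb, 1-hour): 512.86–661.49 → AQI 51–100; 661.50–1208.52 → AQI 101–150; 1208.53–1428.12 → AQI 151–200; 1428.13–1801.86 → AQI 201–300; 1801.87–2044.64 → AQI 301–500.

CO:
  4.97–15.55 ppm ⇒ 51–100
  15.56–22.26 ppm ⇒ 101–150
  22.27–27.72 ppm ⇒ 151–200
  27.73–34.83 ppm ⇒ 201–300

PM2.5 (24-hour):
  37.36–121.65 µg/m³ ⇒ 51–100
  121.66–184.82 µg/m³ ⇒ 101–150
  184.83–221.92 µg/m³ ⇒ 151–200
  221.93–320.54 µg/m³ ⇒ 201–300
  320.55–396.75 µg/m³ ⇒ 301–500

O₃: row 0.06022–0.08337 (AQI 51–100). (100−51)·(0.07040−0.06022)/(0.08337−0.06022) + 51 = 49·0.01018/0.02315 + 51 ≈ 72.55 → 73.
SO₂: row 529.77–746.83 (AQI 151–200). (200−151)·(698.17−529.77)/(746.83−529.77) + 151 = 49·168.40/217.06 + 151 ≈ 189.02 → 189.
NO₂: row 1801.87–2044.64 (AQI 301–500). (500−301)·(1803.72−1801.87)/(2044.64−1801.87) + 301 = 199·1.85/242.77 + 301 ≈ 302.52 → 303.
CO: row 15.56–22.26 (AQI 101–150). (150−101)·(18.44−15.56)/(22.26−15.56) + 101 = 49·2.88/6.70 + 101 ≈ 122.06 → 122.
PM2.5 181.87: bracket 121.66–184.82 → index 101–150; slope 49/63.16, offset 60.21.
AQI = 101 + 49/63.16·60.21 ≈ 147.71 ⇒ 148.
Sub-indices: O₃→73, SO₂→189, NO₂→303, CO→122, PM2.5→148. Ranked high→low: 303, 189, 148, 122, 73. Second-highest sub-index = 189.

189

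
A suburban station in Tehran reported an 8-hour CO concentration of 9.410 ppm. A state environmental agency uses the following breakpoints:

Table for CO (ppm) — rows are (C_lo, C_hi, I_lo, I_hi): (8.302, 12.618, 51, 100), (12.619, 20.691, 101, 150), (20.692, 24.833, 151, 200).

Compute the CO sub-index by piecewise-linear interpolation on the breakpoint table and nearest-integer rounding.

64

CO: 9.410 lies in 8.302–12.618, so I_lo=51, I_hi=100, C_lo=8.302, C_hi=12.618.
(100−51)/(12.618−8.302) × (9.410−8.302) + 51 = 49/4.316 × 1.108 + 51 ≈ 63.58 → 64.
AQI 64 falls in the Moderate category.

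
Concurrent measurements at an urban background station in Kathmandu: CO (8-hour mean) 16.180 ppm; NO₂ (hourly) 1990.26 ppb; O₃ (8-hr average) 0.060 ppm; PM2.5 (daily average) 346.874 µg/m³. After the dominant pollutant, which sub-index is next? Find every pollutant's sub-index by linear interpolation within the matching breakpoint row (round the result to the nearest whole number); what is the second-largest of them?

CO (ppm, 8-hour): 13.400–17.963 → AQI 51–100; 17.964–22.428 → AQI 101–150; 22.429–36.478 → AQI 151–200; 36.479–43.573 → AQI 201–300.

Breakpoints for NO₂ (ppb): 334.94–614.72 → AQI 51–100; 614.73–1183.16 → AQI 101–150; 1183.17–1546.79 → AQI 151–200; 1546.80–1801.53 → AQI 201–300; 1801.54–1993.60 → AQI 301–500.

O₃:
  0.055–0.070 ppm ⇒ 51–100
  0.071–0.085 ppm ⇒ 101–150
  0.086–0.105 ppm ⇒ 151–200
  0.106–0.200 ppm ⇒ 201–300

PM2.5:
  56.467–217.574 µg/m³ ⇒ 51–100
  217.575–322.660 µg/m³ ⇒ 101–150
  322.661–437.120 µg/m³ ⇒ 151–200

161

CO: row 13.400–17.963 (AQI 51–100). (100−51)·(16.180−13.400)/(17.963−13.400) + 51 = 49·2.780/4.563 + 51 ≈ 80.85 → 81.
NO₂: 1990.26 ∈ [1801.54, 1993.60] ↔ index [301, 500].
301 + (1990.26−1801.54)·(500−301)/(1993.60−1801.54) = 301 + 188.72·199/192.06 ≈ 496.54, so AQI = 497.
O₃: 0.060 lies in 0.055–0.070, so I_lo=51, I_hi=100, C_lo=0.055, C_hi=0.070.
(100−51)/(0.070−0.055) × (0.060−0.055) + 51 = 49/0.015 × 0.005 + 51 ≈ 67.33 → 67.
PM2.5 346.874: bracket 322.661–437.120 → index 151–200; slope 49/114.459, offset 24.213.
AQI = 151 + 49/114.459·24.213 ≈ 161.37 ⇒ 161.
Sub-indices: CO→81, NO₂→497, O₃→67, PM2.5→161. Ranked high→low: 497, 161, 81, 67. Second-highest sub-index = 161.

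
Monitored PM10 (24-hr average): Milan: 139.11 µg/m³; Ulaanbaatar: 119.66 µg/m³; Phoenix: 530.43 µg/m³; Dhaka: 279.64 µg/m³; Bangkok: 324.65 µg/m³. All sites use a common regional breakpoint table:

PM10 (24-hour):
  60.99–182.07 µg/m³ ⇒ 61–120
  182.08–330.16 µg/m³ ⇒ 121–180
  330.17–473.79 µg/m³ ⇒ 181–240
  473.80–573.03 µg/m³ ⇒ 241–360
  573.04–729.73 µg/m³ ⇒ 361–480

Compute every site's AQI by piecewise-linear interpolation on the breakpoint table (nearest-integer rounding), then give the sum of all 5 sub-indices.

836

Milan 139.11: bracket 60.99–182.07 → index 61–120; slope 59/121.08, offset 78.12.
AQI = 61 + 59/121.08·78.12 ≈ 99.07 ⇒ 99.
Ulaanbaatar: 119.66 lies in 60.99–182.07, so I_lo=61, I_hi=120, C_lo=60.99, C_hi=182.07.
(120−61)/(182.07−60.99) × (119.66−60.99) + 61 = 59/121.08 × 58.67 + 61 ≈ 89.59 → 90.
Phoenix: 530.43 lies in 473.80–573.03, so I_lo=241, I_hi=360, C_lo=473.80, C_hi=573.03.
(360−241)/(573.03−473.80) × (530.43−473.80) + 241 = 119/99.23 × 56.63 + 241 ≈ 308.91 → 309.
Dhaka 279.64: bracket 182.08–330.16 → index 121–180; slope 59/148.08, offset 97.56.
AQI = 121 + 59/148.08·97.56 ≈ 159.87 ⇒ 160.
Bangkok: 324.65 lies in 182.08–330.16, so I_lo=121, I_hi=180, C_lo=182.08, C_hi=330.16.
(180−121)/(330.16−182.08) × (324.65−182.08) + 121 = 59/148.08 × 142.57 + 121 ≈ 177.80 → 178.
AQIs: Milan=99, Ulaanbaatar=90, Phoenix=309, Dhaka=160, Bangkok=178. Sum = 99 + 90 + 309 + 160 + 178 = 836.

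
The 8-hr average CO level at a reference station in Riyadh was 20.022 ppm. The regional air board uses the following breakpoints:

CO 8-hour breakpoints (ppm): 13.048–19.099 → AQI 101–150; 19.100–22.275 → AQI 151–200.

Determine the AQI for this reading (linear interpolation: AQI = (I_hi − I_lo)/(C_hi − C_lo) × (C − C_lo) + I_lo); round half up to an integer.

CO: 20.022 ∈ [19.100, 22.275] ↔ index [151, 200].
151 + (20.022−19.100)·(200−151)/(22.275−19.100) = 151 + 0.922·49/3.175 ≈ 165.23, so AQI = 165.
AQI 165 falls in the Unhealthy category.

165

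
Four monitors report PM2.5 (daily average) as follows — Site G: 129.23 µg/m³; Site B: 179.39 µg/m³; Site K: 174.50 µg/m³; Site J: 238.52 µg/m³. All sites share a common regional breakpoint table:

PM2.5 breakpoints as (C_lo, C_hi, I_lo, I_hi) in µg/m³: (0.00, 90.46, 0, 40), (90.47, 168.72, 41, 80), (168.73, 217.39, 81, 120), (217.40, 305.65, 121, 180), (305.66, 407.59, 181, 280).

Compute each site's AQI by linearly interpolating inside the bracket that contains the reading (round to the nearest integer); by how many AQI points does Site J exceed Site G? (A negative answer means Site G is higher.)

Site G: row 90.47–168.72 (AQI 41–80). (80−41)·(129.23−90.47)/(168.72−90.47) + 41 = 39·38.76/78.25 + 41 ≈ 60.32 → 60.
Site B: 179.39 lies in 168.73–217.39, so I_lo=81, I_hi=120, C_lo=168.73, C_hi=217.39.
(120−81)/(217.39−168.73) × (179.39−168.73) + 81 = 39/48.66 × 10.66 + 81 ≈ 89.54 → 90.
Site K: row 168.73–217.39 (AQI 81–120). (120−81)·(174.50−168.73)/(217.39−168.73) + 81 = 39·5.77/48.66 + 81 ≈ 85.62 → 86.
Site J: 238.52 lies in 217.40–305.65, so I_lo=121, I_hi=180, C_lo=217.40, C_hi=305.65.
(180−121)/(305.65−217.40) × (238.52−217.40) + 121 = 59/88.25 × 21.12 + 121 ≈ 135.12 → 135.
AQIs: Site G=60, Site B=90, Site K=86, Site J=135. Site J (135) − Site G (60) = 75.

75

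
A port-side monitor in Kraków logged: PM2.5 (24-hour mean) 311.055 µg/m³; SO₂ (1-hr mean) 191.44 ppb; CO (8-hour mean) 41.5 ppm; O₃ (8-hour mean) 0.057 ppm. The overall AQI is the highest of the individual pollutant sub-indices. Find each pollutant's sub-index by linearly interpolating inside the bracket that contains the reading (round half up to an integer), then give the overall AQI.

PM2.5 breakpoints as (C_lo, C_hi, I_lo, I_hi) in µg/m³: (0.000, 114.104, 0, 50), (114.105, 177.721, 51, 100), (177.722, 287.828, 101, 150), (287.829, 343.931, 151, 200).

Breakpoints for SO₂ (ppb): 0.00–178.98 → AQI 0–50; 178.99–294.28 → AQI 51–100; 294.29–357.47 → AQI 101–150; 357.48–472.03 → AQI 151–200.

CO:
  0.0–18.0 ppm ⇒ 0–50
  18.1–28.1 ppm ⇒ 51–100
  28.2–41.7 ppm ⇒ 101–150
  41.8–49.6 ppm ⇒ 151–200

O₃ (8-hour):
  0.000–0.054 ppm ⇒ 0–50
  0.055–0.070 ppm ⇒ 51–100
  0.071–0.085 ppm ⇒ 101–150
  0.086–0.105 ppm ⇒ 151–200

171

PM2.5: row 287.829–343.931 (AQI 151–200). (200−151)·(311.055−287.829)/(343.931−287.829) + 151 = 49·23.226/56.102 + 151 ≈ 171.29 → 171.
SO₂ 191.44: bracket 178.99–294.28 → index 51–100; slope 49/115.29, offset 12.45.
AQI = 51 + 49/115.29·12.45 ≈ 56.29 ⇒ 56.
CO: 41.5 ∈ [28.2, 41.7] ↔ index [101, 150].
101 + (41.5−28.2)·(150−101)/(41.7−28.2) = 101 + 13.3·49/13.5 ≈ 149.27, so AQI = 149.
O₃ 0.057: bracket 0.055–0.070 → index 51–100; slope 49/0.015, offset 0.002.
AQI = 51 + 49/0.015·0.002 ≈ 57.53 ⇒ 58.
Sub-indices: PM2.5→171, SO₂→56, CO→149, O₃→58. Overall AQI = max = 171; dominant pollutant is PM2.5.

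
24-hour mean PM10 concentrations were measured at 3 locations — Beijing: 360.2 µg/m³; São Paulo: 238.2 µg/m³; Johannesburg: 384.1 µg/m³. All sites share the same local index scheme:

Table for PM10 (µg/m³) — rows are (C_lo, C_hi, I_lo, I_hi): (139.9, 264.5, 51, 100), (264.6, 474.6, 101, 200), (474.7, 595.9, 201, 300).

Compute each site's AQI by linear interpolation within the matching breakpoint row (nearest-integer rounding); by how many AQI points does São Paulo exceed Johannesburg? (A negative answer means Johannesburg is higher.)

-67

Beijing: 360.2 ∈ [264.6, 474.6] ↔ index [101, 200].
101 + (360.2−264.6)·(200−101)/(474.6−264.6) = 101 + 95.6·99/210.0 ≈ 146.07, so AQI = 146.
São Paulo: row 139.9–264.5 (AQI 51–100). (100−51)·(238.2−139.9)/(264.5−139.9) + 51 = 49·98.3/124.6 + 51 ≈ 89.66 → 90.
Johannesburg: 384.1 ∈ [264.6, 474.6] ↔ index [101, 200].
101 + (384.1−264.6)·(200−101)/(474.6−264.6) = 101 + 119.5·99/210.0 ≈ 157.34, so AQI = 157.
AQIs: Beijing=146, São Paulo=90, Johannesburg=157. São Paulo (90) − Johannesburg (157) = -67.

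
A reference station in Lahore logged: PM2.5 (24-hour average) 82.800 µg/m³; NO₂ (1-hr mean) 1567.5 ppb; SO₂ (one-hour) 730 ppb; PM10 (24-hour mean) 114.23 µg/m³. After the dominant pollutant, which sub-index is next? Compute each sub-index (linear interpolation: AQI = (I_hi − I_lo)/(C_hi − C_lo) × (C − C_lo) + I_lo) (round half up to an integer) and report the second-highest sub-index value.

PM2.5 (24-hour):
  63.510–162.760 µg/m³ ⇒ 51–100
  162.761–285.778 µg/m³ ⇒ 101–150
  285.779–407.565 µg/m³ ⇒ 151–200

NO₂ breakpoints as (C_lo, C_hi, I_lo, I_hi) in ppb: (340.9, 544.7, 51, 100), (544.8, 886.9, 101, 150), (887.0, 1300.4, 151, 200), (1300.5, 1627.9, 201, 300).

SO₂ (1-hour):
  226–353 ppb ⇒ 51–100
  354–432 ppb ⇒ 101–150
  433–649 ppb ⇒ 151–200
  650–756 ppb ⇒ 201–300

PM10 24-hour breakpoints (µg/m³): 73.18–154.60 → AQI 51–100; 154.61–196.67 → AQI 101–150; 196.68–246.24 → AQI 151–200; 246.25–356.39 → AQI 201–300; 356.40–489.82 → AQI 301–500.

PM2.5: 82.800 lies in 63.510–162.760, so I_lo=51, I_hi=100, C_lo=63.510, C_hi=162.760.
(100−51)/(162.760−63.510) × (82.800−63.510) + 51 = 49/99.250 × 19.290 + 51 ≈ 60.52 → 61.
NO₂: 1567.5 lies in 1300.5–1627.9, so I_lo=201, I_hi=300, C_lo=1300.5, C_hi=1627.9.
(300−201)/(1627.9−1300.5) × (1567.5−1300.5) + 201 = 99/327.4 × 267.0 + 201 ≈ 281.74 → 282.
SO₂: 730 ∈ [650, 756] ↔ index [201, 300].
201 + (730−650)·(300−201)/(756−650) = 201 + 80·99/106 ≈ 275.72, so AQI = 276.
PM10: 114.23 ∈ [73.18, 154.60] ↔ index [51, 100].
51 + (114.23−73.18)·(100−51)/(154.60−73.18) = 51 + 41.05·49/81.42 ≈ 75.70, so AQI = 76.
Sub-indices: PM2.5→61, NO₂→282, SO₂→276, PM10→76. Ranked high→low: 282, 276, 76, 61. Second-highest sub-index = 276.

276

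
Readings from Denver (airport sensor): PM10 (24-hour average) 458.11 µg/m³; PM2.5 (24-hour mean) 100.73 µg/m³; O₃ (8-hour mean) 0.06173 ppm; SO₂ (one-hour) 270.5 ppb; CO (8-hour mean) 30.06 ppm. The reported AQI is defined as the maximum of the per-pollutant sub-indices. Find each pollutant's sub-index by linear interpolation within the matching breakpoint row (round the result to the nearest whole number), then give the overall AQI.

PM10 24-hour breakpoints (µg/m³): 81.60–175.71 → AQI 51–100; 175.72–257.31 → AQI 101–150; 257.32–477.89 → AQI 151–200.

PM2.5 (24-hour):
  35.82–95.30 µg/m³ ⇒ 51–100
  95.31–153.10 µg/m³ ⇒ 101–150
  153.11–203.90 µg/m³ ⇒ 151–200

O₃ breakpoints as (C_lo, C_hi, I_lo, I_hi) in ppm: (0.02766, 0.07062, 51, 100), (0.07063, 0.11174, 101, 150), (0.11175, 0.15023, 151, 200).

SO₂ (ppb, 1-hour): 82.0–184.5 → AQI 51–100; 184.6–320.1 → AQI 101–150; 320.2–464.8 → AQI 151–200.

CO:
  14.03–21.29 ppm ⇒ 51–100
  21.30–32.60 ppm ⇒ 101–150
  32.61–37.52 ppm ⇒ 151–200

196

PM10: 458.11 lies in 257.32–477.89, so I_lo=151, I_hi=200, C_lo=257.32, C_hi=477.89.
(200−151)/(477.89−257.32) × (458.11−257.32) + 151 = 49/220.57 × 200.79 + 151 ≈ 195.61 → 196.
PM2.5: 100.73 lies in 95.31–153.10, so I_lo=101, I_hi=150, C_lo=95.31, C_hi=153.10.
(150−101)/(153.10−95.31) × (100.73−95.31) + 101 = 49/57.79 × 5.42 + 101 ≈ 105.60 → 106.
O₃: row 0.02766–0.07062 (AQI 51–100). (100−51)·(0.06173−0.02766)/(0.07062−0.02766) + 51 = 49·0.03407/0.04296 + 51 ≈ 89.86 → 90.
SO₂ 270.5: bracket 184.6–320.1 → index 101–150; slope 49/135.5, offset 85.9.
AQI = 101 + 49/135.5·85.9 ≈ 132.06 ⇒ 132.
CO 30.06: bracket 21.30–32.60 → index 101–150; slope 49/11.30, offset 8.76.
AQI = 101 + 49/11.30·8.76 ≈ 138.99 ⇒ 139.
Sub-indices: PM10→196, PM2.5→106, O₃→90, SO₂→132, CO→139. Overall AQI = max = 196; dominant pollutant is PM10.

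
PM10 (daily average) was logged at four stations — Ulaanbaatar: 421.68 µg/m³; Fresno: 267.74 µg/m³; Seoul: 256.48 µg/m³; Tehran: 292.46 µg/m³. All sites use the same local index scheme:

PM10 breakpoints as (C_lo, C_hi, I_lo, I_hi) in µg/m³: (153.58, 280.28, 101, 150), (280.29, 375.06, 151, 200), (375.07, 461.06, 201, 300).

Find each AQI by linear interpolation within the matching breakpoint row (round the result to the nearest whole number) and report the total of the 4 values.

698

Ulaanbaatar: 421.68 lies in 375.07–461.06, so I_lo=201, I_hi=300, C_lo=375.07, C_hi=461.06.
(300−201)/(461.06−375.07) × (421.68−375.07) + 201 = 99/85.99 × 46.61 + 201 ≈ 254.66 → 255.
Fresno: 267.74 lies in 153.58–280.28, so I_lo=101, I_hi=150, C_lo=153.58, C_hi=280.28.
(150−101)/(280.28−153.58) × (267.74−153.58) + 101 = 49/126.70 × 114.16 + 101 ≈ 145.15 → 145.
Seoul: row 153.58–280.28 (AQI 101–150). (150−101)·(256.48−153.58)/(280.28−153.58) + 101 = 49·102.90/126.70 + 101 ≈ 140.80 → 141.
Tehran 292.46: bracket 280.29–375.06 → index 151–200; slope 49/94.77, offset 12.17.
AQI = 151 + 49/94.77·12.17 ≈ 157.29 ⇒ 157.
AQIs: Ulaanbaatar=255, Fresno=145, Seoul=141, Tehran=157. Sum = 255 + 145 + 141 + 157 = 698.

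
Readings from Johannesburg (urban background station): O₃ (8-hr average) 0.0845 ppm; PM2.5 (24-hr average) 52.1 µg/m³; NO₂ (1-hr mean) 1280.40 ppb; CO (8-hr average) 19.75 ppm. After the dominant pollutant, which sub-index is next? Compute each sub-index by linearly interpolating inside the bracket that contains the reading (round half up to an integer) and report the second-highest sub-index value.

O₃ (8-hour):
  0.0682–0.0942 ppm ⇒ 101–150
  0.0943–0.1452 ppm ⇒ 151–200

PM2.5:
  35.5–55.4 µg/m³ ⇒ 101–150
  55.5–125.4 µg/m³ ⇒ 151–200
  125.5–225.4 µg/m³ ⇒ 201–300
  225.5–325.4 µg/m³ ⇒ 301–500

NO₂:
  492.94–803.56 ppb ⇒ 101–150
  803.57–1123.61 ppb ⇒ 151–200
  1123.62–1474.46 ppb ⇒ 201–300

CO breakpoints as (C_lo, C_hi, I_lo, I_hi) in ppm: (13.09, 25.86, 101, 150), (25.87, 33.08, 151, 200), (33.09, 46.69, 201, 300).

142

O₃: row 0.0682–0.0942 (AQI 101–150). (150−101)·(0.0845−0.0682)/(0.0942−0.0682) + 101 = 49·0.0163/0.0260 + 101 ≈ 131.72 → 132.
PM2.5: 52.1 lies in 35.5–55.4, so I_lo=101, I_hi=150, C_lo=35.5, C_hi=55.4.
(150−101)/(55.4−35.5) × (52.1−35.5) + 101 = 49/19.9 × 16.6 + 101 ≈ 141.87 → 142.
NO₂: row 1123.62–1474.46 (AQI 201–300). (300−201)·(1280.40−1123.62)/(1474.46−1123.62) + 201 = 99·156.78/350.84 + 201 ≈ 245.24 → 245.
CO: 19.75 lies in 13.09–25.86, so I_lo=101, I_hi=150, C_lo=13.09, C_hi=25.86.
(150−101)/(25.86−13.09) × (19.75−13.09) + 101 = 49/12.77 × 6.66 + 101 ≈ 126.56 → 127.
Sub-indices: O₃→132, PM2.5→142, NO₂→245, CO→127. Ranked high→low: 245, 142, 132, 127. Second-highest sub-index = 142.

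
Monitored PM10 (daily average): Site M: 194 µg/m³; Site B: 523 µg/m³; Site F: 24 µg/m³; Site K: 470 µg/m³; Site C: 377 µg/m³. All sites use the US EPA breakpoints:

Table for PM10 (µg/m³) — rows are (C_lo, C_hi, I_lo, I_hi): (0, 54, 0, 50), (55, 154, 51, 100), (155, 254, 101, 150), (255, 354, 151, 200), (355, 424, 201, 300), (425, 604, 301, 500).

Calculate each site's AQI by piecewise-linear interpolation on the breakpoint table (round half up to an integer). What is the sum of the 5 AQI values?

1136

Site M: 194 lies in 155–254, so I_lo=101, I_hi=150, C_lo=155, C_hi=254.
(150−101)/(254−155) × (194−155) + 101 = 49/99 × 39 + 101 ≈ 120.30 → 120.
Site B: row 425–604 (AQI 301–500). (500−301)·(523−425)/(604−425) + 301 = 199·98/179 + 301 ≈ 409.95 → 410.
Site F: 24 ∈ [0, 54] ↔ index [0, 50].
0 + (24−0)·(50−0)/(54−0) = 0 + 24·50/54 ≈ 22.22, so AQI = 22.
Site K 470: bracket 425–604 → index 301–500; slope 199/179, offset 45.
AQI = 301 + 199/179·45 ≈ 351.03 ⇒ 351.
Site C: row 355–424 (AQI 201–300). (300−201)·(377−355)/(424−355) + 201 = 99·22/69 + 201 ≈ 232.57 → 233.
AQIs: Site M=120, Site B=410, Site F=22, Site K=351, Site C=233. Sum = 120 + 410 + 22 + 351 + 233 = 1136.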